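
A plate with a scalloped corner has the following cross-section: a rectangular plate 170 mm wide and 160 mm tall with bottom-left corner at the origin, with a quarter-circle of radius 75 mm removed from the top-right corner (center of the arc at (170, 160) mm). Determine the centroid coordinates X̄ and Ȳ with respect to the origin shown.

plate: A = 170 × 160 = 27200.00, centroid at (85.00, 80.00).
removed quarter-circle: A = −¼π·75² = -4417.86, centroid at (138.17, 128.17).
ΣA = 22782.14 mm²
ΣAX̄ = (27200.00)(85.00) + (-4417.86)(138.17) = 1701588.01 mm³
ΣAȲ = (27200.00)(80.00) + (-4417.86)(128.17) = 1609766.65 mm³
X̄ = 1701588.01 / 22782.14 = 74.69 mm
Ȳ = 1609766.65 / 22782.14 = 70.66 mm

X̄ = 74.69 mm, Ȳ = 70.66 mm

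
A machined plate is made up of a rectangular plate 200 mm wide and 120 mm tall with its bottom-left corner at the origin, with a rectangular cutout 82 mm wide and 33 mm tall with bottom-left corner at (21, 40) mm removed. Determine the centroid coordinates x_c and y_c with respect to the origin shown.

x_c = 104.83 mm, y_c = 60.44 mm

plate: A = 200 × 120 = 24000.00, centroid at (100.00, 60.00).
hole: A = −(82 × 33) = -2706.00, centroid at (62.00, 56.50).
ΣA = 21294.00 mm²
ΣAx_c = (24000.00)(100.00) + (-2706.00)(62.00) = 2232228.00 mm³
ΣAy_c = (24000.00)(60.00) + (-2706.00)(56.50) = 1287111.00 mm³
x_c = 2232228.00 / 21294.00 = 104.83 mm
y_c = 1287111.00 / 21294.00 = 60.44 mm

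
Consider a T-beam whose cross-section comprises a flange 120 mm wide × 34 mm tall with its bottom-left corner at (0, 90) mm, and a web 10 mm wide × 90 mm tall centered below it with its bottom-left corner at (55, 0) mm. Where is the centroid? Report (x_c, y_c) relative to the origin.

x_c = 60.00 mm, y_c = 95.80 mm

web: A = 10 × 90 = 900.00, centroid at (60.00, 45.00).
flange: A = 120 × 34 = 4080.00, centroid at (60.00, 107.00).
ΣA = 4980.00 mm²
ΣAx_c = (900.00)(60.00) + (4080.00)(60.00) = 298800.00 mm³
ΣAy_c = (900.00)(45.00) + (4080.00)(107.00) = 477060.00 mm³
x_c = 298800.00 / 4980.00 = 60.00 mm
y_c = 477060.00 / 4980.00 = 95.80 mm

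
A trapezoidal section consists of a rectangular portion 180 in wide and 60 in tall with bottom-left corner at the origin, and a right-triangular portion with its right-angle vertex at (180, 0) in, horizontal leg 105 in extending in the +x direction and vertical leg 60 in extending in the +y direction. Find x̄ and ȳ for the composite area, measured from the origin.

rectangular portion: A = 180 × 60 = 10800.00, centroid at (90.00, 30.00).
triangular portion: A = ½·105·60 = 3150.00, centroid at (215.00, 20.00).
ΣA = 13950.00 in²
ΣAx̄ = (10800.00)(90.00) + (3150.00)(215.00) = 1649250.00 in³
ΣAȳ = (10800.00)(30.00) + (3150.00)(20.00) = 387000.00 in³
x̄ = 1649250.00 / 13950.00 = 118.23 in
ȳ = 387000.00 / 13950.00 = 27.74 in

x̄ = 118.23 in, ȳ = 27.74 in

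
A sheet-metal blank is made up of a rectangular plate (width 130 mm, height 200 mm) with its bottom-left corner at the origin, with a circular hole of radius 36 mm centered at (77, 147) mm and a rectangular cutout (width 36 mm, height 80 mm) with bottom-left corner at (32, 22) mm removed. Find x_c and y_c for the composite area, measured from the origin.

x_c = 64.70 mm, y_c = 95.70 mm

plate: A = 130 × 200 = 26000.00, centroid at (65.00, 100.00).
hole 1: A = −π·36² = -4071.50, centroid at (77.00, 147.00).
hole 2: A = −(36 × 80) = -2880.00, centroid at (50.00, 62.00).
ΣA = 19048.50 mm², ΣAx_c = 1232494.19 mm³, ΣAy_c = 1822928.90 mm³.
x_c = 1232494.19/19048.50 = 64.70 mm; y_c = 1822928.90/19048.50 = 95.70 mm.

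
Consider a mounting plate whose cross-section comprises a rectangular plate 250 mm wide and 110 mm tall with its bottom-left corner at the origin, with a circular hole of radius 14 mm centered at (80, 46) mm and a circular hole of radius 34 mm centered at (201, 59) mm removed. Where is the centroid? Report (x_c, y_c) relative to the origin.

x_c = 114.32 mm, y_c = 54.61 mm

plate: A = 250 × 110 = 27500.00, centroid at (125.00, 55.00).
hole 1: A = −π·14² = -615.75, centroid at (80.00, 46.00).
hole 2: A = −π·34² = -3631.68, centroid at (201.00, 59.00).
ΣA = 23252.57 mm², ΣAx_c = 2658271.92 mm³, ΣAy_c = 1269906.22 mm³.
x_c = 2658271.92/23252.57 = 114.32 mm; y_c = 1269906.22/23252.57 = 54.61 mm.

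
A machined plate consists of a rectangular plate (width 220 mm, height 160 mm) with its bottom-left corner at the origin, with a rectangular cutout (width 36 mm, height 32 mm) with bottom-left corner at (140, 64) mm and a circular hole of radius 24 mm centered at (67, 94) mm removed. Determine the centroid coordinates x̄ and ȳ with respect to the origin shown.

x̄ = 110.70 mm, ȳ = 79.21 mm

plate: A = 220 × 160 = 35200.00, centroid at (110.00, 80.00).
hole 1: A = −(36 × 32) = -1152.00, centroid at (158.00, 80.00).
hole 2: A = −π·24² = -1809.56, centroid at (67.00, 94.00).
ΣA = 32238.44 mm²
ΣAx̄ = (35200.00)(110.00) + (-1152.00)(158.00) + (-1809.56)(67.00) = 3568743.66 mm³
ΣAȳ = (35200.00)(80.00) + (-1152.00)(80.00) + (-1809.56)(94.00) = 2553741.61 mm³
x̄ = 3568743.66 / 32238.44 = 110.70 mm
ȳ = 2553741.61 / 32238.44 = 79.21 mm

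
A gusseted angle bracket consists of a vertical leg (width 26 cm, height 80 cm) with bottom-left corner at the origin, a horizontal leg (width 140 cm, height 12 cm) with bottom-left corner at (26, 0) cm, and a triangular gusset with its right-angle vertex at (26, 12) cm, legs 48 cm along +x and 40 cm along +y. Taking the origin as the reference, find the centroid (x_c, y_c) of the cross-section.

vertical leg: A = 26 × 80 = 2080.00, centroid at (13.00, 40.00).
horizontal leg: A = 140 × 12 = 1680.00, centroid at (96.00, 6.00).
gusset: A = ½·48·40 = 960.00, centroid at (42.00, 25.33).
ΣA = 4720.00 cm², ΣAx_c = 228640.00 cm³, ΣAy_c = 117600.00 cm³.
x_c = 228640.00/4720.00 = 48.44 cm; y_c = 117600.00/4720.00 = 24.92 cm.

x_c = 48.44 cm, y_c = 24.92 cm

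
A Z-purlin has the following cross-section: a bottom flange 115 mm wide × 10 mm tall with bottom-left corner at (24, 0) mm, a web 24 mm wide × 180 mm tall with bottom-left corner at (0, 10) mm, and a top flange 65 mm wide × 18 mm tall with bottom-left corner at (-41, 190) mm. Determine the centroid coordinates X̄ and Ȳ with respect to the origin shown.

X̄ = 20.42 mm, Ȳ = 100.99 mm

bottom flange: A = 115 × 10 = 1150.00, centroid at (81.50, 5.00).
web: A = 24 × 180 = 4320.00, centroid at (12.00, 100.00).
top flange: A = 65 × 18 = 1170.00, centroid at (-8.50, 199.00).
ΣA = 6640.00 mm²
ΣAX̄ = (1150.00)(81.50) + (4320.00)(12.00) + (1170.00)(-8.50) = 135620.00 mm³
ΣAȲ = (1150.00)(5.00) + (4320.00)(100.00) + (1170.00)(199.00) = 670580.00 mm³
X̄ = 135620.00 / 6640.00 = 20.42 mm
Ȳ = 670580.00 / 6640.00 = 100.99 mm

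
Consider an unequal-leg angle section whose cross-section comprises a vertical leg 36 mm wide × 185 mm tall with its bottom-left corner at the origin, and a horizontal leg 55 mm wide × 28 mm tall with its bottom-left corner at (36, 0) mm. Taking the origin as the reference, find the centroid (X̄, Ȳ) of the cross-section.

X̄ = 26.55 mm, Ȳ = 77.76 mm

vertical leg: A = 36 × 185 = 6660.00, centroid at (18.00, 92.50).
horizontal leg: A = 55 × 28 = 1540.00, centroid at (63.50, 14.00).
ΣA = 8200.00 mm², ΣAX̄ = 217670.00 mm³, ΣAȲ = 637610.00 mm³.
X̄ = 217670.00/8200.00 = 26.55 mm; Ȳ = 637610.00/8200.00 = 77.76 mm.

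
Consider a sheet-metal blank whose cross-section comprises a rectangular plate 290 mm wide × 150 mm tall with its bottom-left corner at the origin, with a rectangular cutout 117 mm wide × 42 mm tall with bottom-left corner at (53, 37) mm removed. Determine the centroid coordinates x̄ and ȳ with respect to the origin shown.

x̄ = 149.27 mm, ȳ = 77.16 mm

plate: A = 290 × 150 = 43500.00, centroid at (145.00, 75.00).
hole: A = −(117 × 42) = -4914.00, centroid at (111.50, 58.00).
ΣA = 38586.00 mm²
ΣAx̄ = (43500.00)(145.00) + (-4914.00)(111.50) = 5759589.00 mm³
ΣAȳ = (43500.00)(75.00) + (-4914.00)(58.00) = 2977488.00 mm³
x̄ = 5759589.00 / 38586.00 = 149.27 mm
ȳ = 2977488.00 / 38586.00 = 77.16 mm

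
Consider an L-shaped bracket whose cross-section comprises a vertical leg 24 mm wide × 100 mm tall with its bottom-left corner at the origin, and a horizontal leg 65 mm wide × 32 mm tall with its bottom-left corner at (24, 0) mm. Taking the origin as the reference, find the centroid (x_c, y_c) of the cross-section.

vertical leg: A = 24 × 100 = 2400.00, centroid at (12.00, 50.00).
horizontal leg: A = 65 × 32 = 2080.00, centroid at (56.50, 16.00).
ΣA = 4480.00 mm², ΣAx_c = 146320.00 mm³, ΣAy_c = 153280.00 mm³.
x_c = 146320.00/4480.00 = 32.66 mm; y_c = 153280.00/4480.00 = 34.21 mm.

x_c = 32.66 mm, y_c = 34.21 mm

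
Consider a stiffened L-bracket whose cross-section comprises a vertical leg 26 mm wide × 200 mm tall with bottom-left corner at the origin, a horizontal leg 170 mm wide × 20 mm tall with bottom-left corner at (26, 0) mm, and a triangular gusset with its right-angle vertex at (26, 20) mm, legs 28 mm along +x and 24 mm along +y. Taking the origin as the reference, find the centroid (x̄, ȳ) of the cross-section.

x̄ = 51.13 mm, ȳ = 63.05 mm

vertical leg: A = 26 × 200 = 5200.00, centroid at (13.00, 100.00).
horizontal leg: A = 170 × 20 = 3400.00, centroid at (111.00, 10.00).
gusset: A = ½·28·24 = 336.00, centroid at (35.33, 28.00).
ΣA = 8936.00 mm²
ΣAx̄ = (5200.00)(13.00) + (3400.00)(111.00) + (336.00)(35.33) = 456872.00 mm³
ΣAȳ = (5200.00)(100.00) + (3400.00)(10.00) + (336.00)(28.00) = 563408.00 mm³
x̄ = 456872.00 / 8936.00 = 51.13 mm
ȳ = 563408.00 / 8936.00 = 63.05 mm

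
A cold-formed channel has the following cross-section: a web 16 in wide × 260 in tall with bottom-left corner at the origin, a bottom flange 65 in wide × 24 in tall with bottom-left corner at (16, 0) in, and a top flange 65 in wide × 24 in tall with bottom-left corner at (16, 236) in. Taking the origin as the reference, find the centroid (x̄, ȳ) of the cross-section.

web: A = 16 × 260 = 4160.00, centroid at (8.00, 130.00).
bottom flange: A = 65 × 24 = 1560.00, centroid at (48.50, 12.00).
top flange: A = 65 × 24 = 1560.00, centroid at (48.50, 248.00).
ΣA = 7280.00 in², ΣAx̄ = 184600.00 in³, ΣAȳ = 946400.00 in³.
x̄ = 184600.00/7280.00 = 25.36 in; ȳ = 946400.00/7280.00 = 130.00 in.

x̄ = 25.36 in, ȳ = 130.00 in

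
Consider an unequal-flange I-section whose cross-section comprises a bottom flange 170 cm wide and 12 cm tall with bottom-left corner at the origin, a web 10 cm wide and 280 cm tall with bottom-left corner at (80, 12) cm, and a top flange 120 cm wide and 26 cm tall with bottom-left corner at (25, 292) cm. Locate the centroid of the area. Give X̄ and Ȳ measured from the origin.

bottom flange: A = 170 × 12 = 2040.00, centroid at (85.00, 6.00).
web: A = 10 × 280 = 2800.00, centroid at (85.00, 152.00).
top flange: A = 120 × 26 = 3120.00, centroid at (85.00, 305.00).
ΣA = 7960.00 cm², ΣAX̄ = 676600.00 cm³, ΣAȲ = 1389440.00 cm³.
X̄ = 676600.00/7960.00 = 85.00 cm; Ȳ = 1389440.00/7960.00 = 174.55 cm.

X̄ = 85.00 cm, Ȳ = 174.55 cm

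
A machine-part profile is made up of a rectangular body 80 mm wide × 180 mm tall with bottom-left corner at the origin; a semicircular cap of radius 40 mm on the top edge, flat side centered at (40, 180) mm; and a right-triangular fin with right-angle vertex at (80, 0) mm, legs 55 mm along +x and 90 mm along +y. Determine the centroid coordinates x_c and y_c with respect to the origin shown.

x_c = 47.45 mm, y_c = 96.21 mm

rectangular body: A = 80 × 180 = 14400.00, centroid at (40.00, 90.00).
semicircular top: A = ½π·40² = 2513.27, centroid at (40.00, 196.98).
triangular fin: A = ½·55·90 = 2475.00, centroid at (98.33, 30.00).
ΣA = 19388.27 mm², ΣAx_c = 919905.96 mm³, ΣAy_c = 1865306.01 mm³.
x_c = 919905.96/19388.27 = 47.45 mm; y_c = 1865306.01/19388.27 = 96.21 mm.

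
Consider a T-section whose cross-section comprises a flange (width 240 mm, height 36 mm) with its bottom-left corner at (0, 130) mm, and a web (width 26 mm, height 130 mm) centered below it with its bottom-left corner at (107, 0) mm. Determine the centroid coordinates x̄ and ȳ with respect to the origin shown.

x̄ = 120.00 mm, ȳ = 124.66 mm

web: A = 26 × 130 = 3380.00, centroid at (120.00, 65.00).
flange: A = 240 × 36 = 8640.00, centroid at (120.00, 148.00).
ΣA = 12020.00 mm², ΣAx̄ = 1442400.00 mm³, ΣAȳ = 1498420.00 mm³.
x̄ = 1442400.00/12020.00 = 120.00 mm; ȳ = 1498420.00/12020.00 = 124.66 mm.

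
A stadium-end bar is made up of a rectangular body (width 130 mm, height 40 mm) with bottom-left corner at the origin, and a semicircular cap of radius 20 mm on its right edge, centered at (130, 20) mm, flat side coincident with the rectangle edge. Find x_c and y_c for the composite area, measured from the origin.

x_c = 72.92 mm, y_c = 20.00 mm

Part | A | x̄ᵢ | ȳᵢ | A·x̄ᵢ | A·ȳᵢ
rectangular body | 5200.00 | 65.00 | 20.00 | 338000.00 | 104000.00
semicircular end | 628.32 | 138.49 | 20.00 | 87014.74 | 12566.37
Σ | 5828.32 |  |  | 425014.74 | 116566.37
x_c = 425014.74 / 5828.32 = 72.92 mm
y_c = 116566.37 / 5828.32 = 20.00 mm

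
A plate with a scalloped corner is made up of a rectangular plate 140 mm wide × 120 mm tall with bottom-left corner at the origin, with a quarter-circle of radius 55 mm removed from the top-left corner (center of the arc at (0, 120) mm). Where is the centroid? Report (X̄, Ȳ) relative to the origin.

plate: A = 140 × 120 = 16800.00, centroid at (70.00, 60.00).
removed quarter-circle: A = −¼π·55² = -2375.83, centroid at (23.34, 96.66).
ΣA = 14424.17 mm²
ΣAX̄ = (16800.00)(70.00) + (-2375.83)(23.34) = 1120541.67 mm³
ΣAȲ = (16800.00)(60.00) + (-2375.83)(96.66) = 778358.80 mm³
X̄ = 1120541.67 / 14424.17 = 77.68 mm
Ȳ = 778358.80 / 14424.17 = 53.96 mm

X̄ = 77.68 mm, Ȳ = 53.96 mm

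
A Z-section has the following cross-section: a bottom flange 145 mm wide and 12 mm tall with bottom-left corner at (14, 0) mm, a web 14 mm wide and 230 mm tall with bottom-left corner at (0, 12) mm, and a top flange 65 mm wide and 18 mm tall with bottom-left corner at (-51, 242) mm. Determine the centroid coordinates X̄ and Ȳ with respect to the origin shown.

bottom flange: A = 145 × 12 = 1740.00, centroid at (86.50, 6.00).
web: A = 14 × 230 = 3220.00, centroid at (7.00, 127.00).
top flange: A = 65 × 18 = 1170.00, centroid at (-18.50, 251.00).
ΣA = 6130.00 mm², ΣAX̄ = 151405.00 mm³, ΣAȲ = 713050.00 mm³.
X̄ = 151405.00/6130.00 = 24.70 mm; Ȳ = 713050.00/6130.00 = 116.32 mm.

X̄ = 24.70 mm, Ȳ = 116.32 mm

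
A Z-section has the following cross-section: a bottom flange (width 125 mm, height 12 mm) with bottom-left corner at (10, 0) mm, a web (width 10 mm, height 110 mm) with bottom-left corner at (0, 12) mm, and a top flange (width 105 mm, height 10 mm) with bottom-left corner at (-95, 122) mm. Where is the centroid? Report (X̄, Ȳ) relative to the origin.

X̄ = 19.08 mm, Ȳ = 59.19 mm

bottom flange: A = 125 × 12 = 1500.00, centroid at (72.50, 6.00).
web: A = 10 × 110 = 1100.00, centroid at (5.00, 67.00).
top flange: A = 105 × 10 = 1050.00, centroid at (-42.50, 127.00).
ΣA = 3650.00 mm², ΣAX̄ = 69625.00 mm³, ΣAȲ = 216050.00 mm³.
X̄ = 69625.00/3650.00 = 19.08 mm; Ȳ = 216050.00/3650.00 = 59.19 mm.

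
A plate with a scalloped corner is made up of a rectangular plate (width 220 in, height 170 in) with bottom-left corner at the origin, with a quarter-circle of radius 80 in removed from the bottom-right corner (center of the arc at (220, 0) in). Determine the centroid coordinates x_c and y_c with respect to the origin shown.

plate: A = 220 × 170 = 37400.00, centroid at (110.00, 85.00).
removed quarter-circle: A = −¼π·80² = -5026.55, centroid at (186.05, 33.95).
ΣA = 32373.45 in², ΣAx_c = 3178826.05 in³, ΣAy_c = 3008333.33 in³.
x_c = 3178826.05/32373.45 = 98.19 in; y_c = 3008333.33/32373.45 = 92.93 in.

x_c = 98.19 in, y_c = 92.93 in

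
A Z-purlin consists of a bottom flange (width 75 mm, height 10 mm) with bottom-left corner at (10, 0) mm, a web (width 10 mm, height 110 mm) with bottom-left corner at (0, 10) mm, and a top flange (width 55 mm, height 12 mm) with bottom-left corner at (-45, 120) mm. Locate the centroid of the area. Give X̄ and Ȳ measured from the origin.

X̄ = 11.78 mm, Ȳ = 63.11 mm

Part | A | x̄ᵢ | ȳᵢ | A·x̄ᵢ | A·ȳᵢ
bottom flange | 750.00 | 47.50 | 5.00 | 35625.00 | 3750.00
web | 1100.00 | 5.00 | 65.00 | 5500.00 | 71500.00
top flange | 660.00 | -17.50 | 126.00 | -11550.00 | 83160.00
Σ | 2510.00 |  |  | 29575.00 | 158410.00
X̄ = 29575.00 / 2510.00 = 11.78 mm
Ȳ = 158410.00 / 2510.00 = 63.11 mm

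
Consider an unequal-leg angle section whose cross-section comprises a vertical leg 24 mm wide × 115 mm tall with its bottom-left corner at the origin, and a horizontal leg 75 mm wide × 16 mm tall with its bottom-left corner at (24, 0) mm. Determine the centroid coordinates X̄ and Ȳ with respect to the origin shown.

X̄ = 27.00 mm, Ȳ = 42.50 mm

vertical leg: A = 24 × 115 = 2760.00, centroid at (12.00, 57.50).
horizontal leg: A = 75 × 16 = 1200.00, centroid at (61.50, 8.00).
ΣA = 3960.00 mm²
ΣAX̄ = (2760.00)(12.00) + (1200.00)(61.50) = 106920.00 mm³
ΣAȲ = (2760.00)(57.50) + (1200.00)(8.00) = 168300.00 mm³
X̄ = 106920.00 / 3960.00 = 27.00 mm
Ȳ = 168300.00 / 3960.00 = 42.50 mm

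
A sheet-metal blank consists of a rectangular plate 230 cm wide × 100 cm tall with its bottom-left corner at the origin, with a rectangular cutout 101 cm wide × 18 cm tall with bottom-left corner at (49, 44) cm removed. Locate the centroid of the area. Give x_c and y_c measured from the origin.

Part | A | x̄ᵢ | ȳᵢ | A·x̄ᵢ | A·ȳᵢ
plate | 23000.00 | 115.00 | 50.00 | 2645000.00 | 1150000.00
hole | -1818.00 | 99.50 | 53.00 | -180891.00 | -96354.00
Σ | 21182.00 |  |  | 2464109.00 | 1053646.00
x_c = 2464109.00 / 21182.00 = 116.33 cm
y_c = 1053646.00 / 21182.00 = 49.74 cm

x_c = 116.33 cm, y_c = 49.74 cm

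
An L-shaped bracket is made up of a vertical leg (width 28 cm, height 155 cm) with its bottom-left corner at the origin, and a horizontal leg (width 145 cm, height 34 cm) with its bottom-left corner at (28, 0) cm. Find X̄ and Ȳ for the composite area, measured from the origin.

Part | A | x̄ᵢ | ȳᵢ | A·x̄ᵢ | A·ȳᵢ
vertical leg | 4340.00 | 14.00 | 77.50 | 60760.00 | 336350.00
horizontal leg | 4930.00 | 100.50 | 17.00 | 495465.00 | 83810.00
Σ | 9270.00 |  |  | 556225.00 | 420160.00
X̄ = 556225.00 / 9270.00 = 60.00 cm
Ȳ = 420160.00 / 9270.00 = 45.32 cm

X̄ = 60.00 cm, Ȳ = 45.32 cm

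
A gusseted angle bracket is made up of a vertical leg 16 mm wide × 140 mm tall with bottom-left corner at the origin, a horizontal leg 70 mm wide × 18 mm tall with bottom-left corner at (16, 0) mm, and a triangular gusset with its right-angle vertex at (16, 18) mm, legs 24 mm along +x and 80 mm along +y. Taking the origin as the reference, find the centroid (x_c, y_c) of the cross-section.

x_c = 23.59 mm, y_c = 47.31 mm

Part | A | x̄ᵢ | ȳᵢ | A·x̄ᵢ | A·ȳᵢ
vertical leg | 2240.00 | 8.00 | 70.00 | 17920.00 | 156800.00
horizontal leg | 1260.00 | 51.00 | 9.00 | 64260.00 | 11340.00
gusset | 960.00 | 24.00 | 44.67 | 23040.00 | 42880.00
Σ | 4460.00 |  |  | 105220.00 | 211020.00
x_c = 105220.00 / 4460.00 = 23.59 mm
y_c = 211020.00 / 4460.00 = 47.31 mm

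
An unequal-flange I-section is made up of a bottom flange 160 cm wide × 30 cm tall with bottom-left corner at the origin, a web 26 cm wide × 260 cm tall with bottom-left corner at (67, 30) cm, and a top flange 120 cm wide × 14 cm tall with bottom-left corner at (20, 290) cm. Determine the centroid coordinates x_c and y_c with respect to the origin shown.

Part | A | x̄ᵢ | ȳᵢ | A·x̄ᵢ | A·ȳᵢ
bottom flange | 4800.00 | 80.00 | 15.00 | 384000.00 | 72000.00
web | 6760.00 | 80.00 | 160.00 | 540800.00 | 1081600.00
top flange | 1680.00 | 80.00 | 297.00 | 134400.00 | 498960.00
Σ | 13240.00 |  |  | 1059200.00 | 1652560.00
x_c = 1059200.00 / 13240.00 = 80.00 cm
y_c = 1652560.00 / 13240.00 = 124.82 cm

x_c = 80.00 cm, y_c = 124.82 cm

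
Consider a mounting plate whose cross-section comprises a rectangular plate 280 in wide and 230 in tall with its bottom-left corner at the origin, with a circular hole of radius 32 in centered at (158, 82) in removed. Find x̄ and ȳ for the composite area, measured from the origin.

plate: A = 280 × 230 = 64400.00, centroid at (140.00, 115.00).
hole: A = −π·32² = -3216.99, centroid at (158.00, 82.00).
ΣA = 61183.01 in², ΣAx̄ = 8507715.44 in³, ΣAȳ = 7142206.75 in³.
x̄ = 8507715.44/61183.01 = 139.05 in; ȳ = 7142206.75/61183.01 = 116.74 in.

x̄ = 139.05 in, ȳ = 116.74 in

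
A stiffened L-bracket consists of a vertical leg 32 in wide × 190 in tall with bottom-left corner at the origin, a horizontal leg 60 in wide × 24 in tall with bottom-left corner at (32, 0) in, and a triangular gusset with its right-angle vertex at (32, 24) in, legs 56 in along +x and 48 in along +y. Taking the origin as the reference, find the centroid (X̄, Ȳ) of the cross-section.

X̄ = 28.73 in, Ȳ = 73.18 in

vertical leg: A = 32 × 190 = 6080.00, centroid at (16.00, 95.00).
horizontal leg: A = 60 × 24 = 1440.00, centroid at (62.00, 12.00).
gusset: A = ½·56·48 = 1344.00, centroid at (50.67, 40.00).
ΣA = 8864.00 in²
ΣAX̄ = (6080.00)(16.00) + (1440.00)(62.00) + (1344.00)(50.67) = 254656.00 in³
ΣAȲ = (6080.00)(95.00) + (1440.00)(12.00) + (1344.00)(40.00) = 648640.00 in³
X̄ = 254656.00 / 8864.00 = 28.73 in
Ȳ = 648640.00 / 8864.00 = 73.18 in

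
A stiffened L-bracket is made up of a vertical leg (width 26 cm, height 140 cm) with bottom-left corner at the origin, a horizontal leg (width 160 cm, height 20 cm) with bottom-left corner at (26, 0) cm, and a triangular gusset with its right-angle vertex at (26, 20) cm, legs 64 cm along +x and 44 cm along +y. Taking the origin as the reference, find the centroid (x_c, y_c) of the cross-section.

vertical leg: A = 26 × 140 = 3640.00, centroid at (13.00, 70.00).
horizontal leg: A = 160 × 20 = 3200.00, centroid at (106.00, 10.00).
gusset: A = ½·64·44 = 1408.00, centroid at (47.33, 34.67).
ΣA = 8248.00 cm², ΣAx_c = 453165.33 cm³, ΣAy_c = 335610.67 cm³.
x_c = 453165.33/8248.00 = 54.94 cm; y_c = 335610.67/8248.00 = 40.69 cm.

x_c = 54.94 cm, y_c = 40.69 cm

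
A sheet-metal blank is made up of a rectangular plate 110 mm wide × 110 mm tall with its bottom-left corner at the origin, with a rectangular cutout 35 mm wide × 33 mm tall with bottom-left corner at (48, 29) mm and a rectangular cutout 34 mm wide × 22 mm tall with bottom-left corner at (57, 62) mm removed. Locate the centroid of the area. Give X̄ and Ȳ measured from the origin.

X̄ = 52.42 mm, Ȳ = 54.76 mm

plate: A = 110 × 110 = 12100.00, centroid at (55.00, 55.00).
hole 1: A = −(35 × 33) = -1155.00, centroid at (65.50, 45.50).
hole 2: A = −(34 × 22) = -748.00, centroid at (74.00, 73.00).
ΣA = 10197.00 mm², ΣAX̄ = 534495.50 mm³, ΣAȲ = 558343.50 mm³.
X̄ = 534495.50/10197.00 = 52.42 mm; Ȳ = 558343.50/10197.00 = 54.76 mm.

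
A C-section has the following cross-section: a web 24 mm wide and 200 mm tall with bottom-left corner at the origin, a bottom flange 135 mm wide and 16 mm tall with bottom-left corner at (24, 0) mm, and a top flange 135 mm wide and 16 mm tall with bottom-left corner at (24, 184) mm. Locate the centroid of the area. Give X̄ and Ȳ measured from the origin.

X̄ = 49.66 mm, Ȳ = 100.00 mm

web: A = 24 × 200 = 4800.00, centroid at (12.00, 100.00).
bottom flange: A = 135 × 16 = 2160.00, centroid at (91.50, 8.00).
top flange: A = 135 × 16 = 2160.00, centroid at (91.50, 192.00).
ΣA = 9120.00 mm², ΣAX̄ = 452880.00 mm³, ΣAȲ = 912000.00 mm³.
X̄ = 452880.00/9120.00 = 49.66 mm; Ȳ = 912000.00/9120.00 = 100.00 mm.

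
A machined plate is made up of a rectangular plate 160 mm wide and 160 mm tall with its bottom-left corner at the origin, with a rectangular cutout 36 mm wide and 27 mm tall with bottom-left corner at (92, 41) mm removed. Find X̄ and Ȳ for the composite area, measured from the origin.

X̄ = 78.82 mm, Ȳ = 81.01 mm

Part | A | x̄ᵢ | ȳᵢ | A·x̄ᵢ | A·ȳᵢ
plate | 25600.00 | 80.00 | 80.00 | 2048000.00 | 2048000.00
hole | -972.00 | 110.00 | 54.50 | -106920.00 | -52974.00
Σ | 24628.00 |  |  | 1941080.00 | 1995026.00
X̄ = 1941080.00 / 24628.00 = 78.82 mm
Ȳ = 1995026.00 / 24628.00 = 81.01 mm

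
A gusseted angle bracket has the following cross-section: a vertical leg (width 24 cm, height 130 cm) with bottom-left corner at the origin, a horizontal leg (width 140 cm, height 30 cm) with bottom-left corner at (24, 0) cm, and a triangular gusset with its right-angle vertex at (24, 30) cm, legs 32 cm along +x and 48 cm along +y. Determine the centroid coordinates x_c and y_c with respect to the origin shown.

Part | A | x̄ᵢ | ȳᵢ | A·x̄ᵢ | A·ȳᵢ
vertical leg | 3120.00 | 12.00 | 65.00 | 37440.00 | 202800.00
horizontal leg | 4200.00 | 94.00 | 15.00 | 394800.00 | 63000.00
gusset | 768.00 | 34.67 | 46.00 | 26624.00 | 35328.00
Σ | 8088.00 |  |  | 458864.00 | 301128.00
x_c = 458864.00 / 8088.00 = 56.73 cm
y_c = 301128.00 / 8088.00 = 37.23 cm

x_c = 56.73 cm, y_c = 37.23 cm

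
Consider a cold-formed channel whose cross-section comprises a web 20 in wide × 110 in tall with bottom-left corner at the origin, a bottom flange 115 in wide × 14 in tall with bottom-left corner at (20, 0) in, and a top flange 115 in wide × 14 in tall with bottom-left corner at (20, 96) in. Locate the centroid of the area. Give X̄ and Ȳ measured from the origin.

X̄ = 50.10 in, Ȳ = 55.00 in

web: A = 20 × 110 = 2200.00, centroid at (10.00, 55.00).
bottom flange: A = 115 × 14 = 1610.00, centroid at (77.50, 7.00).
top flange: A = 115 × 14 = 1610.00, centroid at (77.50, 103.00).
ΣA = 5420.00 in², ΣAX̄ = 271550.00 in³, ΣAȲ = 298100.00 in³.
X̄ = 271550.00/5420.00 = 50.10 in; Ȳ = 298100.00/5420.00 = 55.00 in.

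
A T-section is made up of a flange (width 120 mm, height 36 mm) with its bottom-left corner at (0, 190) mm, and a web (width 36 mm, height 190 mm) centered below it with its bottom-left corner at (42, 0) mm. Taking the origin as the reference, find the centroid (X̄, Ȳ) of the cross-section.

Part | A | x̄ᵢ | ȳᵢ | A·x̄ᵢ | A·ȳᵢ
web | 6840.00 | 60.00 | 95.00 | 410400.00 | 649800.00
flange | 4320.00 | 60.00 | 208.00 | 259200.00 | 898560.00
Σ | 11160.00 |  |  | 669600.00 | 1548360.00
X̄ = 669600.00 / 11160.00 = 60.00 mm
Ȳ = 1548360.00 / 11160.00 = 138.74 mm

X̄ = 60.00 mm, Ȳ = 138.74 mm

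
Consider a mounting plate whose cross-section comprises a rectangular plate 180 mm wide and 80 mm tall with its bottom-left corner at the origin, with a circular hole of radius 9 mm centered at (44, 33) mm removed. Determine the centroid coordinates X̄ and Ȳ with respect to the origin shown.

Part | A | x̄ᵢ | ȳᵢ | A·x̄ᵢ | A·ȳᵢ
plate | 14400.00 | 90.00 | 40.00 | 1296000.00 | 576000.00
hole | -254.47 | 44.00 | 33.00 | -11196.64 | -8397.48
Σ | 14145.53 |  |  | 1284803.36 | 567602.52
X̄ = 1284803.36 / 14145.53 = 90.83 mm
Ȳ = 567602.52 / 14145.53 = 40.13 mm

X̄ = 90.83 mm, Ȳ = 40.13 mm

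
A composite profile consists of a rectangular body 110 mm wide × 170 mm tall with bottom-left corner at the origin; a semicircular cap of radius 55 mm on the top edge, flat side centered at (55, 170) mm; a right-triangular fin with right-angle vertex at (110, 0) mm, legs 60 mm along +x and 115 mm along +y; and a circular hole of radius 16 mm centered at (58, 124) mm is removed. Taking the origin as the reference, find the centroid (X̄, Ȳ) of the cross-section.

rectangular body: A = 110 × 170 = 18700.00, centroid at (55.00, 85.00).
semicircular top: A = ½π·55² = 4751.66, centroid at (55.00, 193.34).
triangular fin: A = ½·60·115 = 3450.00, centroid at (130.00, 38.33).
hole: A = −π·16² = -804.25, centroid at (58.00, 124.00).
ΣA = 26097.41 mm², ΣAX̄ = 1691694.87 mm³, ΣAȲ = 2540721.96 mm³.
X̄ = 1691694.87/26097.41 = 64.82 mm; Ȳ = 2540721.96/26097.41 = 97.36 mm.

X̄ = 64.82 mm, Ȳ = 97.36 mm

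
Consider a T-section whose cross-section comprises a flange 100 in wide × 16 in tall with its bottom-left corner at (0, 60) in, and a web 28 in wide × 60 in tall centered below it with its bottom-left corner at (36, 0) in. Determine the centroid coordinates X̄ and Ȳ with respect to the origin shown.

web: A = 28 × 60 = 1680.00, centroid at (50.00, 30.00).
flange: A = 100 × 16 = 1600.00, centroid at (50.00, 68.00).
ΣA = 3280.00 in², ΣAX̄ = 164000.00 in³, ΣAȲ = 159200.00 in³.
X̄ = 164000.00/3280.00 = 50.00 in; Ȳ = 159200.00/3280.00 = 48.54 in.

X̄ = 50.00 in, Ȳ = 48.54 in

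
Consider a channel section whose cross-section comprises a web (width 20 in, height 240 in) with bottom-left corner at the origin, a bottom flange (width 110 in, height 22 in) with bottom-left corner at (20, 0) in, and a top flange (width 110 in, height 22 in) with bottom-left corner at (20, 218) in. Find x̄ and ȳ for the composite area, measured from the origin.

x̄ = 42.63 in, ȳ = 120.00 in

Part | A | x̄ᵢ | ȳᵢ | A·x̄ᵢ | A·ȳᵢ
web | 4800.00 | 10.00 | 120.00 | 48000.00 | 576000.00
bottom flange | 2420.00 | 75.00 | 11.00 | 181500.00 | 26620.00
top flange | 2420.00 | 75.00 | 229.00 | 181500.00 | 554180.00
Σ | 9640.00 |  |  | 411000.00 | 1156800.00
x̄ = 411000.00 / 9640.00 = 42.63 in
ȳ = 1156800.00 / 9640.00 = 120.00 in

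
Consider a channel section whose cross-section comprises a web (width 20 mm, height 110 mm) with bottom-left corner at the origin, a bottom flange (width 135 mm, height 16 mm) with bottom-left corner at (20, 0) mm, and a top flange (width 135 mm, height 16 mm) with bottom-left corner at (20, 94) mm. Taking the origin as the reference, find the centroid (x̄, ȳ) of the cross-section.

web: A = 20 × 110 = 2200.00, centroid at (10.00, 55.00).
bottom flange: A = 135 × 16 = 2160.00, centroid at (87.50, 8.00).
top flange: A = 135 × 16 = 2160.00, centroid at (87.50, 102.00).
ΣA = 6520.00 mm²
ΣAx̄ = (2200.00)(10.00) + (2160.00)(87.50) + (2160.00)(87.50) = 400000.00 mm³
ΣAȳ = (2200.00)(55.00) + (2160.00)(8.00) + (2160.00)(102.00) = 358600.00 mm³
x̄ = 400000.00 / 6520.00 = 61.35 mm
ȳ = 358600.00 / 6520.00 = 55.00 mm

x̄ = 61.35 mm, ȳ = 55.00 mm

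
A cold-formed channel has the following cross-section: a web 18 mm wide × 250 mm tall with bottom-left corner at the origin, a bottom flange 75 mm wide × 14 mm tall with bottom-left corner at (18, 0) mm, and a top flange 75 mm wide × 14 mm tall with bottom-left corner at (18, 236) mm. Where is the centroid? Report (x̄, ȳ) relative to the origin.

web: A = 18 × 250 = 4500.00, centroid at (9.00, 125.00).
bottom flange: A = 75 × 14 = 1050.00, centroid at (55.50, 7.00).
top flange: A = 75 × 14 = 1050.00, centroid at (55.50, 243.00).
ΣA = 6600.00 mm², ΣAx̄ = 157050.00 mm³, ΣAȳ = 825000.00 mm³.
x̄ = 157050.00/6600.00 = 23.80 mm; ȳ = 825000.00/6600.00 = 125.00 mm.

x̄ = 23.80 mm, ȳ = 125.00 mm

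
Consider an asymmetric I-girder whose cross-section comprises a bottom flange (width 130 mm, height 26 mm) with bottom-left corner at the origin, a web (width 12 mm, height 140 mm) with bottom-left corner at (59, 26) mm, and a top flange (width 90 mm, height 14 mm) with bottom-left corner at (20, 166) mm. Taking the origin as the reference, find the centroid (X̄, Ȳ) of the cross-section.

bottom flange: A = 130 × 26 = 3380.00, centroid at (65.00, 13.00).
web: A = 12 × 140 = 1680.00, centroid at (65.00, 96.00).
top flange: A = 90 × 14 = 1260.00, centroid at (65.00, 173.00).
ΣA = 6320.00 mm², ΣAX̄ = 410800.00 mm³, ΣAȲ = 423200.00 mm³.
X̄ = 410800.00/6320.00 = 65.00 mm; Ȳ = 423200.00/6320.00 = 66.96 mm.

X̄ = 65.00 mm, Ȳ = 66.96 mm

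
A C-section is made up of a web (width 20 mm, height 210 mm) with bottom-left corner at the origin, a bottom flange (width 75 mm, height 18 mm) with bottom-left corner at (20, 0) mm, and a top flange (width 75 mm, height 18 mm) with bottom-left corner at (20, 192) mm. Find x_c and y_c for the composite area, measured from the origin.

web: A = 20 × 210 = 4200.00, centroid at (10.00, 105.00).
bottom flange: A = 75 × 18 = 1350.00, centroid at (57.50, 9.00).
top flange: A = 75 × 18 = 1350.00, centroid at (57.50, 201.00).
ΣA = 6900.00 mm²
ΣAx_c = (4200.00)(10.00) + (1350.00)(57.50) + (1350.00)(57.50) = 197250.00 mm³
ΣAy_c = (4200.00)(105.00) + (1350.00)(9.00) + (1350.00)(201.00) = 724500.00 mm³
x_c = 197250.00 / 6900.00 = 28.59 mm
y_c = 724500.00 / 6900.00 = 105.00 mm

x_c = 28.59 mm, y_c = 105.00 mm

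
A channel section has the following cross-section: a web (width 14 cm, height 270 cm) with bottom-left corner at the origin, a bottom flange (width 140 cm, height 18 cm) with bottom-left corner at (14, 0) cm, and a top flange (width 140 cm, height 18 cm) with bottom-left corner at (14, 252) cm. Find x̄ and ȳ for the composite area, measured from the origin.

web: A = 14 × 270 = 3780.00, centroid at (7.00, 135.00).
bottom flange: A = 140 × 18 = 2520.00, centroid at (84.00, 9.00).
top flange: A = 140 × 18 = 2520.00, centroid at (84.00, 261.00).
ΣA = 8820.00 cm²
ΣAx̄ = (3780.00)(7.00) + (2520.00)(84.00) + (2520.00)(84.00) = 449820.00 cm³
ΣAȳ = (3780.00)(135.00) + (2520.00)(9.00) + (2520.00)(261.00) = 1190700.00 cm³
x̄ = 449820.00 / 8820.00 = 51.00 cm
ȳ = 1190700.00 / 8820.00 = 135.00 cm

x̄ = 51.00 cm, ȳ = 135.00 cm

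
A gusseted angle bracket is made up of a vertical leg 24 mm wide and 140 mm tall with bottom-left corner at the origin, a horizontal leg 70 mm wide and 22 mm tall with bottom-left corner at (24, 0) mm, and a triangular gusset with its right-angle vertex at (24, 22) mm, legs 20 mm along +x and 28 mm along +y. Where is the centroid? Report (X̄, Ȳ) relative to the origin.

vertical leg: A = 24 × 140 = 3360.00, centroid at (12.00, 70.00).
horizontal leg: A = 70 × 22 = 1540.00, centroid at (59.00, 11.00).
gusset: A = ½·20·28 = 280.00, centroid at (30.67, 31.33).
ΣA = 5180.00 mm², ΣAX̄ = 139766.67 mm³, ΣAȲ = 260913.33 mm³.
X̄ = 139766.67/5180.00 = 26.98 mm; Ȳ = 260913.33/5180.00 = 50.37 mm.

X̄ = 26.98 mm, Ȳ = 50.37 mm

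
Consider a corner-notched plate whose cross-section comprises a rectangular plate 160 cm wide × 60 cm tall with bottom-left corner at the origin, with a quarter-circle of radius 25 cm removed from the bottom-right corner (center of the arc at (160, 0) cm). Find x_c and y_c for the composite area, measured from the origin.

x_c = 76.26 cm, y_c = 31.04 cm

Part | A | x̄ᵢ | ȳᵢ | A·x̄ᵢ | A·ȳᵢ
plate | 9600.00 | 80.00 | 30.00 | 768000.00 | 288000.00
removed quarter-circle | -490.87 | 149.39 | 10.61 | -73331.48 | -5208.33
Σ | 9109.13 |  |  | 694668.52 | 282791.67
x_c = 694668.52 / 9109.13 = 76.26 cm
y_c = 282791.67 / 9109.13 = 31.04 cm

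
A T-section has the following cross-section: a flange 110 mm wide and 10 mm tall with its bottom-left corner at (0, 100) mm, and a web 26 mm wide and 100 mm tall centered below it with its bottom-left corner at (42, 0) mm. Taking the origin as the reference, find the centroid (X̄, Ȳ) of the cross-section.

X̄ = 55.00 mm, Ȳ = 66.35 mm

web: A = 26 × 100 = 2600.00, centroid at (55.00, 50.00).
flange: A = 110 × 10 = 1100.00, centroid at (55.00, 105.00).
ΣA = 3700.00 mm², ΣAX̄ = 203500.00 mm³, ΣAȲ = 245500.00 mm³.
X̄ = 203500.00/3700.00 = 55.00 mm; Ȳ = 245500.00/3700.00 = 66.35 mm.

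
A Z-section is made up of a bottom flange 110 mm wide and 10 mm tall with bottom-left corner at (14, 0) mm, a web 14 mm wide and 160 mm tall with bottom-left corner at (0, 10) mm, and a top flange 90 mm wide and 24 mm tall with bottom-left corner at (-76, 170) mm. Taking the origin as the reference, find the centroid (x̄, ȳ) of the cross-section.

x̄ = 4.48 mm, ȳ = 109.13 mm

bottom flange: A = 110 × 10 = 1100.00, centroid at (69.00, 5.00).
web: A = 14 × 160 = 2240.00, centroid at (7.00, 90.00).
top flange: A = 90 × 24 = 2160.00, centroid at (-31.00, 182.00).
ΣA = 5500.00 mm², ΣAx̄ = 24620.00 mm³, ΣAȳ = 600220.00 mm³.
x̄ = 24620.00/5500.00 = 4.48 mm; ȳ = 600220.00/5500.00 = 109.13 mm.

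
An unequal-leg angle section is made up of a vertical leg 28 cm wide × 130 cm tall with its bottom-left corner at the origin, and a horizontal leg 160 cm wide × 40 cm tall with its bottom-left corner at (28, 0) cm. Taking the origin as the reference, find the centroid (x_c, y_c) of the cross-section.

x_c = 73.92 cm, y_c = 36.31 cm

Part | A | x̄ᵢ | ȳᵢ | A·x̄ᵢ | A·ȳᵢ
vertical leg | 3640.00 | 14.00 | 65.00 | 50960.00 | 236600.00
horizontal leg | 6400.00 | 108.00 | 20.00 | 691200.00 | 128000.00
Σ | 10040.00 |  |  | 742160.00 | 364600.00
x_c = 742160.00 / 10040.00 = 73.92 cm
y_c = 364600.00 / 10040.00 = 36.31 cm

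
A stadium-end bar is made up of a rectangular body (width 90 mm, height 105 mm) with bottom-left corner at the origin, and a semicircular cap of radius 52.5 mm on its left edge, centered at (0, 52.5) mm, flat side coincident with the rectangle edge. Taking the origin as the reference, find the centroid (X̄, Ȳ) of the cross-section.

Part | A | x̄ᵢ | ȳᵢ | A·x̄ᵢ | A·ȳᵢ
rectangular body | 9450.00 | 45.00 | 52.50 | 425250.00 | 496125.00
semicircular end | 4329.51 | -22.28 | 52.50 | -96468.75 | 227299.14
Σ | 13779.51 |  |  | 328781.25 | 723424.14
X̄ = 328781.25 / 13779.51 = 23.86 mm
Ȳ = 723424.14 / 13779.51 = 52.50 mm

X̄ = 23.86 mm, Ȳ = 52.50 mm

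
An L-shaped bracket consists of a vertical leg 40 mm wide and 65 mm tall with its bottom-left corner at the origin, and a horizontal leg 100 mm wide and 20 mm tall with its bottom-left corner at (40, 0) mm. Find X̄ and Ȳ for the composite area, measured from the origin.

X̄ = 50.43 mm, Ȳ = 22.72 mm

vertical leg: A = 40 × 65 = 2600.00, centroid at (20.00, 32.50).
horizontal leg: A = 100 × 20 = 2000.00, centroid at (90.00, 10.00).
ΣA = 4600.00 mm²
ΣAX̄ = (2600.00)(20.00) + (2000.00)(90.00) = 232000.00 mm³
ΣAȲ = (2600.00)(32.50) + (2000.00)(10.00) = 104500.00 mm³
X̄ = 232000.00 / 4600.00 = 50.43 mm
Ȳ = 104500.00 / 4600.00 = 22.72 mm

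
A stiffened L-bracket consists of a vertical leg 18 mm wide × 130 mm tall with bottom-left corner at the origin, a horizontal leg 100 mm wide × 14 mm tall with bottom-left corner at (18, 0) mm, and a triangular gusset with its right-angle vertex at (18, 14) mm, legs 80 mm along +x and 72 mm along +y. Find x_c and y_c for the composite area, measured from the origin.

x_c = 36.99 mm, y_c = 40.99 mm

Part | A | x̄ᵢ | ȳᵢ | A·x̄ᵢ | A·ȳᵢ
vertical leg | 2340.00 | 9.00 | 65.00 | 21060.00 | 152100.00
horizontal leg | 1400.00 | 68.00 | 7.00 | 95200.00 | 9800.00
gusset | 2880.00 | 44.67 | 38.00 | 128640.00 | 109440.00
Σ | 6620.00 |  |  | 244900.00 | 271340.00
x_c = 244900.00 / 6620.00 = 36.99 mm
y_c = 271340.00 / 6620.00 = 40.99 mm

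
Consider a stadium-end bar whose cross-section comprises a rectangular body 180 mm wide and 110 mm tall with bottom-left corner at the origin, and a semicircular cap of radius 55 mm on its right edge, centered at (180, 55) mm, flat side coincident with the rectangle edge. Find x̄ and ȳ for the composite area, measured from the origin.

rectangular body: A = 180 × 110 = 19800.00, centroid at (90.00, 55.00).
semicircular end: A = ½π·55² = 4751.66, centroid at (203.34, 55.00).
ΣA = 24551.66 mm², ΣAx̄ = 2748215.27 mm³, ΣAȳ = 1350341.24 mm³.
x̄ = 2748215.27/24551.66 = 111.94 mm; ȳ = 1350341.24/24551.66 = 55.00 mm.

x̄ = 111.94 mm, ȳ = 55.00 mm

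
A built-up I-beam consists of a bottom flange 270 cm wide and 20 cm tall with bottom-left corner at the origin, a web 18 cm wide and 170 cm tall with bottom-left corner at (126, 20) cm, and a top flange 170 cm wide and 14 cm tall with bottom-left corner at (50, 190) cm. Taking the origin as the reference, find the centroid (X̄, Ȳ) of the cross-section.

X̄ = 135.00 cm, Ȳ = 77.87 cm

bottom flange: A = 270 × 20 = 5400.00, centroid at (135.00, 10.00).
web: A = 18 × 170 = 3060.00, centroid at (135.00, 105.00).
top flange: A = 170 × 14 = 2380.00, centroid at (135.00, 197.00).
ΣA = 10840.00 cm², ΣAX̄ = 1463400.00 cm³, ΣAȲ = 844160.00 cm³.
X̄ = 1463400.00/10840.00 = 135.00 cm; Ȳ = 844160.00/10840.00 = 77.87 cm.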